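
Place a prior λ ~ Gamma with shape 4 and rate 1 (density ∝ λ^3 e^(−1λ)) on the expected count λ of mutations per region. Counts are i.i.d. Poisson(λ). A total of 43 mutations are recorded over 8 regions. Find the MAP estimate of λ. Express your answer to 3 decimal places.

λ̂_MAP = 5.111

Σxᵢ = 43, n = 8.
Posterior ∝ λ^3e^(−1λ) · λ^43e^(−8λ) = λ^46e^(−9λ), i.e. Gamma(shape=47, rate=9).
The mode of a Gamma(a, b) with a ≥ 1 (shape–rate) is (a−1)/b = 46/9 ≈ 5.111.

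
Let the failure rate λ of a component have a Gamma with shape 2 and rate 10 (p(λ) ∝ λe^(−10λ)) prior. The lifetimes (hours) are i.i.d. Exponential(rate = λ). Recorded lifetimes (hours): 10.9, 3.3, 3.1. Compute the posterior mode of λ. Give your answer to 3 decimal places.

The Exponential(rate=λ) likelihood is ∝ λ^n e^(−λΣtᵢ). Here n = 3 and Σtᵢ = 10.9 + 3.3 + 3.1 = 17.3.
Posterior ∝ λe^(−10λ) · λ^3e^(−17.3λ) = λ^4e^(−27.3λ), i.e. Gamma(5, 27.3).
Mode = (a−1)/b = 4/27.3 ≈ 0.147.

λ̂_MAP = 0.147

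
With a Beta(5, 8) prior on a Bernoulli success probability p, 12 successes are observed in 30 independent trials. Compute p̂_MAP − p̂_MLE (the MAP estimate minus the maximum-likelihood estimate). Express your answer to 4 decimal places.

MAP − MLE = -0.0098

Posterior is Beta(17, 26); MAP = (17−1)/(43−2) = 16/41 ≈ 0.39024.
MLE ignores the prior: p̂_MLE = k/n = 12/30 ≈ 0.40000.
Difference = 16/41 − 12/30 = -2/205 ≈ -0.0098.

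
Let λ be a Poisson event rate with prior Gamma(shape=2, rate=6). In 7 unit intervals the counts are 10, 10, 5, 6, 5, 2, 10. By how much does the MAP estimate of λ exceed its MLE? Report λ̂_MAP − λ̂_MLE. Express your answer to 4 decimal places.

Σxᵢ = 48. Posterior is Gamma(50, 13); MAP = (50−1)/13 = 49/13 ≈ 3.76923.
MLE = x̄ = 48/7 ≈ 6.85714.
Difference = 49/13 − 48/7 = -281/91 ≈ -3.0879.

MAP − MLE = -3.0879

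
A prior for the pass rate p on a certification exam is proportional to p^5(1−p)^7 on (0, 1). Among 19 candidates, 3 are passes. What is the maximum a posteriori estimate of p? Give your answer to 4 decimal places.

p̂_MAP = 0.2581

The prior density ∝ p^5(1−p)^7 is the kernel of Beta(6, 8).
Data: 3 successes in 19 trials. The binomial likelihood contributes p^3(1−p)^16, so the posterior is Beta(6+3, 8+16) = Beta(9, 24).
For Beta(a, b) with a, b > 1 the mode is (a−1)/(a+b−2) = 8/31 ≈ 0.2581.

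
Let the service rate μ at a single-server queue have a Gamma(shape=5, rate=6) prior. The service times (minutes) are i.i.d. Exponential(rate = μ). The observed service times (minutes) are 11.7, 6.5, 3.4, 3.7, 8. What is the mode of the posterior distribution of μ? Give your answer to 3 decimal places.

μ̂_MAP = 0.229

The Exponential(rate=μ) likelihood is ∝ μ^n e^(−μΣtᵢ). Here n = 5 and Σtᵢ = 11.7 + 6.5 + 3.4 + 3.7 + 8 = 33.3.
Posterior ∝ μ^4e^(−6μ) · μ^5e^(−33.3μ) = μ^9e^(−39.3μ), i.e. Gamma(10, 39.3).
Mode = (a−1)/b = 9/39.3 ≈ 0.229.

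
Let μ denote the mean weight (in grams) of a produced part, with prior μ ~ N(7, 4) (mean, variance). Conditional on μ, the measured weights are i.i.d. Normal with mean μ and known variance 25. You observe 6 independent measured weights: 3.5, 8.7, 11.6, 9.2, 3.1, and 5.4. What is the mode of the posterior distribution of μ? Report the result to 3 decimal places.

μ̂_MAP = 6.959

n = 6; x̄ = (3.5 + 8.7 + 11.6 + 9.2 + 3.1 + 5.4)/6 = 41.5/6 = 83/12 ≈ 6.9167.
For a Normal prior and Normal likelihood with known variance, the posterior is Normal; its mode equals its mean, the precision-weighted average.
Prior precision 1/σ₀² = 1/4 = 0.25; data precision n/σ² = 6/25 = 0.24.
μ̂ = (0.25·7 + 0.24·(83/12)) / (0.25 + 0.24) = 3.41/0.49 = 341/49 ≈ 6.959.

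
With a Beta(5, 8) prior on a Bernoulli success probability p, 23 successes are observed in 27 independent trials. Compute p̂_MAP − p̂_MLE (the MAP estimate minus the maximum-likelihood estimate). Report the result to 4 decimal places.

MAP − MLE = -0.1413

Posterior is Beta(28, 12); MAP = (28−1)/(40−2) = 27/38 ≈ 0.71053.
MLE ignores the prior: p̂_MLE = k/n = 23/27 ≈ 0.85185.
Difference = 27/38 − 23/27 = -145/1026 ≈ -0.1413.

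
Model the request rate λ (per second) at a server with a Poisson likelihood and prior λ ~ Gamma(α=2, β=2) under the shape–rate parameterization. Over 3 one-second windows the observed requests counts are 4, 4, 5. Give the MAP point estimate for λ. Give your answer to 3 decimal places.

Σxᵢ = 4+4+5 = 13, with n = 3.
Posterior ∝ λe^(−2λ) · λ^13e^(−3λ) = λ^14e^(−5λ), i.e. Gamma(shape=15, rate=5).
The mode of a Gamma(a, b) with a ≥ 1 (shape–rate) is (a−1)/b = 14/5 ≈ 2.800.

λ̂_MAP = 2.800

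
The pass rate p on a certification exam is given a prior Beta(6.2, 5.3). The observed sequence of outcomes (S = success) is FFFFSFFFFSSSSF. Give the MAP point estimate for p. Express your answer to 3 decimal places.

p̂_MAP = 0.434

Prior: Beta(6.2, 5.3).
Data: 5 successes in 14 trials (from the sequence). The binomial likelihood contributes p^5(1−p)^9, so the posterior is Beta(6.2+5, 5.3+9) = Beta(11.2, 14.3).
For Beta(a, b) with a, b > 1 the mode is (a−1)/(a+b−2) = 10.2/23.5 ≈ 0.434.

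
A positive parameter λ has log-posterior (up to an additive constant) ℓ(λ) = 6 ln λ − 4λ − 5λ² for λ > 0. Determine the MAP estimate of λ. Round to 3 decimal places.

ℓ'(λ) = 6/λ − 4 − 10λ. Setting this to zero and multiplying by λ: 10λ² + 4λ − 6 = 0.
λ = (−4 + √(4² + 4·10·6)) / (2·10) = (−4 + √256) / 20 = (−4 + 16)/20 = 3/5.
ℓ''(λ) = −6/λ² − 10 < 0, confirming a maximum.

λ̂_MAP = 0.600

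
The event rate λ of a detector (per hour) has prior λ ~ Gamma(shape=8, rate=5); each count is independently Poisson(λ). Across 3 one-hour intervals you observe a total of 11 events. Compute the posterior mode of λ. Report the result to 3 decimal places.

λ̂_MAP = 2.250

Σxᵢ = 11, n = 3.
Posterior ∝ λ^7e^(−5λ) · λ^11e^(−3λ) = λ^18e^(−8λ), i.e. Gamma(shape=19, rate=8).
The mode of a Gamma(a, b) with a ≥ 1 (shape–rate) is (a−1)/b = 18/8 ≈ 2.250.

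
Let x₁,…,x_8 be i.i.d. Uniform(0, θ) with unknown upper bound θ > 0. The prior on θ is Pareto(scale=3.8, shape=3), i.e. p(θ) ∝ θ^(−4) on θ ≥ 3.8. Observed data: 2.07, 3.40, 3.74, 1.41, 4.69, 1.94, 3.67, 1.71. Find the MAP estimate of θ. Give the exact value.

The Uniform(0, θ) likelihood is θ^(−n) for θ ≥ max(xᵢ), zero otherwise. Here max(xᵢ) = 4.69.
Posterior ∝ θ^(−4) · θ^(−8) = θ^(−12) on θ ≥ max(3.8, 4.69) = 4.69.
This density is strictly decreasing in θ, so the posterior mode lies at the lower boundary of the support.

θ̂_MAP = 4.69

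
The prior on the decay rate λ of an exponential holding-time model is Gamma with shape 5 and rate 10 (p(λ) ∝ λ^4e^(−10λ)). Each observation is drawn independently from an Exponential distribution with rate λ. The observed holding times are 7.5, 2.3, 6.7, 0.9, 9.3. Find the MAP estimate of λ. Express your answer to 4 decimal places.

λ̂_MAP = 0.2452

The Exponential(rate=λ) likelihood is ∝ λ^n e^(−λΣtᵢ). Here n = 5 and Σtᵢ = 7.5 + 2.3 + 6.7 + 0.9 + 9.3 = 26.7.
Posterior ∝ λ^4e^(−10λ) · λ^5e^(−26.7λ) = λ^9e^(−36.7λ), i.e. Gamma(10, 36.7).
Mode = (a−1)/b = 9/36.7 ≈ 0.2452.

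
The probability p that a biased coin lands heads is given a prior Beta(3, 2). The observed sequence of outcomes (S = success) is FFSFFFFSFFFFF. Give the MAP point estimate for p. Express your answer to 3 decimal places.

Prior: Beta(3, 2).
Data: 2 successes in 13 trials (from the sequence). The binomial likelihood contributes p^2(1−p)^11, so the posterior is Beta(3+2, 2+11) = Beta(5, 13).
For Beta(a, b) with a, b > 1 the mode is (a−1)/(a+b−2) = 4/16 ≈ 0.250.

p̂_MAP = 0.250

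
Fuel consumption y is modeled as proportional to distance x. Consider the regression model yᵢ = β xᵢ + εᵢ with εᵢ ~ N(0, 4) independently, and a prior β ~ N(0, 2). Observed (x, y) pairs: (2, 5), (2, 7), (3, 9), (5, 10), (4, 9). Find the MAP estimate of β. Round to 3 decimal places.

log p(β | y) = −Σ(yᵢ − βxᵢ)²/(2·4) − β²/(2·2) + const.
Setting the derivative to zero: Σxᵢ(yᵢ − βxᵢ)/4 − β/2 = 0, so β = Σxᵢyᵢ / (Σxᵢ² + σ²/τ²).
Σxᵢyᵢ = 2·5 + 2·7 + 3·9 + 5·10 + 4·9 = 137; Σxᵢ² = 58; σ²/τ² = 2.
β̂_MAP = 137 / (58 + 2) = 137/60 ≈ 2.283.

β̂_MAP = 2.283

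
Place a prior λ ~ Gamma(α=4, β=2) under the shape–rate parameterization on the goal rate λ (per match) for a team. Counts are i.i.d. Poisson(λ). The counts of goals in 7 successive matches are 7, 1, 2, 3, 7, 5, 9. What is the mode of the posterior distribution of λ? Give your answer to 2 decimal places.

Σxᵢ = 7+1+2+3+7+5+9 = 34, with n = 7.
Posterior ∝ λ^3e^(−2λ) · λ^34e^(−7λ) = λ^37e^(−9λ), i.e. Gamma(shape=38, rate=9).
The mode of a Gamma(a, b) with a ≥ 1 (shape–rate) is (a−1)/b = 37/9 ≈ 4.11.

λ̂_MAP = 4.11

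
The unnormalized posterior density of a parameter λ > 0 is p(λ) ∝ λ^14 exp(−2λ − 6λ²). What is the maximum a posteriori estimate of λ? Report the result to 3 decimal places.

λ̂_MAP = 1.000

ℓ'(λ) = 14/λ − 2 − 12λ. Setting this to zero and multiplying by λ: 12λ² + 2λ − 14 = 0.
λ = (−2 + √(2² + 4·12·14)) / (2·12) = (−2 + √676) / 24 = (−2 + 26)/24 = 1.
ℓ''(λ) = −14/λ² − 12 < 0, confirming a maximum.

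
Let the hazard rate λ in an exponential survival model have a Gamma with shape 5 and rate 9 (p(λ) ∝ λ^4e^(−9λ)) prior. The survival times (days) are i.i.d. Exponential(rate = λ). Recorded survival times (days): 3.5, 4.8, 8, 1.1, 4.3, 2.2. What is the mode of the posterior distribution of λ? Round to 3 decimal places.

λ̂_MAP = 0.304

The Exponential(rate=λ) likelihood is ∝ λ^n e^(−λΣtᵢ). Here n = 6 and Σtᵢ = 3.5 + 4.8 + 8 + 1.1 + 4.3 + 2.2 = 23.9.
Posterior ∝ λ^4e^(−9λ) · λ^6e^(−23.9λ) = λ^10e^(−32.9λ), i.e. Gamma(11, 32.9).
Mode = (a−1)/b = 10/32.9 ≈ 0.304.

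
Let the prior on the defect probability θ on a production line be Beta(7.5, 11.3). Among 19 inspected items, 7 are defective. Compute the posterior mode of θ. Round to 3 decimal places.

Prior: Beta(7.5, 11.3).
Data: 7 successes in 19 trials. The binomial likelihood contributes θ^7(1−θ)^12, so the posterior is Beta(7.5+7, 11.3+12) = Beta(14.5, 23.3).
For Beta(a, b) with a, b > 1 the mode is (a−1)/(a+b−2) = 13.5/35.8 ≈ 0.377.

θ̂_MAP = 0.377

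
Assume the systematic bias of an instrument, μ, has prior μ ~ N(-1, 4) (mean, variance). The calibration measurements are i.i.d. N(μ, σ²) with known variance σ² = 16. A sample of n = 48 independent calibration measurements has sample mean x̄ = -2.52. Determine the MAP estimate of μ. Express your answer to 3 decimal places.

n = 48, x̄ = -2.52.
For a Normal prior and Normal likelihood with known variance, the posterior is Normal; its mode equals its mean, the precision-weighted average.
Prior precision 1/σ₀² = 1/4 = 0.25; data precision n/σ² = 48/16 = 3.
μ̂ = (0.25·(-1) + 3·(-2.52)) / (0.25 + 3) = (-7.81)/3.25 = -781/325 ≈ -2.403.

μ̂_MAP = -2.403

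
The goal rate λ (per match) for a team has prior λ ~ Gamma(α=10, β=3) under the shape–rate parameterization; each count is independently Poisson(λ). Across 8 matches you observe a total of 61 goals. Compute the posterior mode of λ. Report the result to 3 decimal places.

λ̂_MAP = 6.364

Σxᵢ = 61, n = 8.
Posterior ∝ λ^9e^(−3λ) · λ^61e^(−8λ) = λ^70e^(−11λ), i.e. Gamma(shape=71, rate=11).
The mode of a Gamma(a, b) with a ≥ 1 (shape–rate) is (a−1)/b = 70/11 ≈ 6.364.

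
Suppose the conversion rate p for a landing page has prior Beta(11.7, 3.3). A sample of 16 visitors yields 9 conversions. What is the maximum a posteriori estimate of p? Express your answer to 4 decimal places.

Prior: Beta(11.7, 3.3).
Data: 9 successes in 16 trials. The binomial likelihood contributes p^9(1−p)^7, so the posterior is Beta(11.7+9, 3.3+7) = Beta(20.7, 10.3).
For Beta(a, b) with a, b > 1 the mode is (a−1)/(a+b−2) = 19.7/29 ≈ 0.6793.

p̂_MAP = 0.6793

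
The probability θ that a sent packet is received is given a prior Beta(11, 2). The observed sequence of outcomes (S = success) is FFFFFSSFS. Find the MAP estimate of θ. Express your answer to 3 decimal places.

θ̂_MAP = 0.650

Prior: Beta(11, 2).
Data: 3 successes in 9 trials (from the sequence). The binomial likelihood contributes θ^3(1−θ)^6, so the posterior is Beta(11+3, 2+6) = Beta(14, 8).
For Beta(a, b) with a, b > 1 the mode is (a−1)/(a+b−2) = 13/20 ≈ 0.650.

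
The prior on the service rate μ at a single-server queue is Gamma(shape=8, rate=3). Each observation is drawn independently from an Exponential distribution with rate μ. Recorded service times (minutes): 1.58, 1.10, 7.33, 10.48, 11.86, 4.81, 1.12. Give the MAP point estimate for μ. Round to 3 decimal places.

μ̂_MAP = 0.339

The Exponential(rate=μ) likelihood is ∝ μ^n e^(−μΣtᵢ). Here n = 7 and Σtᵢ = 1.58 + 1.10 + 7.33 + 10.48 + 11.86 + 4.81 + 1.12 = 38.28.
Posterior ∝ μ^7e^(−3μ) · μ^7e^(−38.28μ) = μ^14e^(−41.28μ), i.e. Gamma(15, 41.28).
Mode = (a−1)/b = 14/41.28 ≈ 0.339.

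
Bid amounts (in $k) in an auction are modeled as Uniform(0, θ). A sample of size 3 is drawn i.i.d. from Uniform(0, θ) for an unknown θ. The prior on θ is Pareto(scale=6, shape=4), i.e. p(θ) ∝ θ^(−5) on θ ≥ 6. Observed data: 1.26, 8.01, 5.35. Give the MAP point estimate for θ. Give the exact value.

The Uniform(0, θ) likelihood is θ^(−n) for θ ≥ max(xᵢ), zero otherwise. Here max(xᵢ) = 8.01.
Posterior ∝ θ^(−5) · θ^(−3) = θ^(−8) on θ ≥ max(6, 8.01) = 8.01.
This density is strictly decreasing in θ, so the posterior mode lies at the lower boundary of the support.

θ̂_MAP = 8.01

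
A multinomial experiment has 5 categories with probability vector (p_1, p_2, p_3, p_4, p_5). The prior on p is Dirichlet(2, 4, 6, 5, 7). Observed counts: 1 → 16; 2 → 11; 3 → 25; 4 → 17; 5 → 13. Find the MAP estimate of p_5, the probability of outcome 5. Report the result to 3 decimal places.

The posterior is Dirichlet(αᵢ + nᵢ) = Dirichlet(18, 15, 31, 22, 20).
For a Dirichlet(a₁,…,a_K) with all aᵢ > 1, the mode has j-th component (aⱼ − 1)/(Σaᵢ − K).
Here Σaᵢ = 106 and K = 5, so p_5 = (20 − 1)/(106 − 5) = 19/101 ≈ 0.188.

MAP estimate: 0.188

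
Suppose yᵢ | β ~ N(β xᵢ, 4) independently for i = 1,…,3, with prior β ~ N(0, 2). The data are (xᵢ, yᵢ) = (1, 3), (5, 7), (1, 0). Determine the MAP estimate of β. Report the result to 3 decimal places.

log p(β | y) = −Σ(yᵢ − βxᵢ)²/(2·4) − β²/(2·2) + const.
Setting the derivative to zero: Σxᵢ(yᵢ − βxᵢ)/4 − β/2 = 0, so β = Σxᵢyᵢ / (Σxᵢ² + σ²/τ²).
Σxᵢyᵢ = 1·3 + 5·7 + 1·0 = 38; Σxᵢ² = 27; σ²/τ² = 2.
β̂_MAP = 38 / (27 + 2) = 38/29 ≈ 1.310.

β̂_MAP = 1.310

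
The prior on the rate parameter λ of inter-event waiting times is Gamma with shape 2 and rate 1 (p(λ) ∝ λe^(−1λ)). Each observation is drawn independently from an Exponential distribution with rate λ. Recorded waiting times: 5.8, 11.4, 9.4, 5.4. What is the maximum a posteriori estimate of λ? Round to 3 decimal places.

The Exponential(rate=λ) likelihood is ∝ λ^n e^(−λΣtᵢ). Here n = 4 and Σtᵢ = 5.8 + 11.4 + 9.4 + 5.4 = 32.
Posterior ∝ λe^(−1λ) · λ^4e^(−32λ) = λ^5e^(−33λ), i.e. Gamma(6, 33).
Mode = (a−1)/b = 5/33 ≈ 0.152.

λ̂_MAP = 0.152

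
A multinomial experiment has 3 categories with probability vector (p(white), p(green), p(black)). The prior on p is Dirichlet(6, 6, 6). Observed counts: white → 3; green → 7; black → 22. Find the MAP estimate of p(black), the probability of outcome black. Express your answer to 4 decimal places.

The posterior is Dirichlet(αᵢ + nᵢ) = Dirichlet(9, 13, 28).
For a Dirichlet(a₁,…,a_K) with all aᵢ > 1, the mode has j-th component (aⱼ − 1)/(Σaᵢ − K).
Here Σaᵢ = 50 and K = 3, so p(black) = (28 − 1)/(50 − 3) = 27/47 ≈ 0.5745.

MAP estimate of p(black) = 0.5745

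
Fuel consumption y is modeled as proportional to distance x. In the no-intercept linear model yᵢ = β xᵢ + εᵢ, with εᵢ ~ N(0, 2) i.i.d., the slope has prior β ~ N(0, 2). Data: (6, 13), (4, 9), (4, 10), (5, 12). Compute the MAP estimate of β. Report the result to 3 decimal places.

β̂_MAP = 2.277

log p(β | y) = −Σ(yᵢ − βxᵢ)²/(2·2) − β²/(2·2) + const.
Setting the derivative to zero: Σxᵢ(yᵢ − βxᵢ)/2 − β/2 = 0, so β = Σxᵢyᵢ / (Σxᵢ² + σ²/τ²).
Σxᵢyᵢ = 6·13 + 4·9 + 4·10 + 5·12 = 214; Σxᵢ² = 93; σ²/τ² = 1.
β̂_MAP = 214 / (93 + 1) = 214/94 ≈ 2.277.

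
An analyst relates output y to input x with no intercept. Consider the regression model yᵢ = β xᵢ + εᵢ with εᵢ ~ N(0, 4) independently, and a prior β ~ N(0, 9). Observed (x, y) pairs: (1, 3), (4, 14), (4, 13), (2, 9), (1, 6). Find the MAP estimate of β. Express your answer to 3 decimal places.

log p(β | y) = −Σ(yᵢ − βxᵢ)²/(2·4) − β²/(2·9) + const.
Setting the derivative to zero: Σxᵢ(yᵢ − βxᵢ)/4 − β/9 = 0, so β = Σxᵢyᵢ / (Σxᵢ² + σ²/τ²).
Σxᵢyᵢ = 1·3 + 4·14 + 4·13 + 2·9 + 1·6 = 135; Σxᵢ² = 38; σ²/τ² = 4/9.
β̂_MAP = 135 / (38 + 4/9) = 135/(346/9) = 1215/346 ≈ 3.512.

β̂_MAP = 3.512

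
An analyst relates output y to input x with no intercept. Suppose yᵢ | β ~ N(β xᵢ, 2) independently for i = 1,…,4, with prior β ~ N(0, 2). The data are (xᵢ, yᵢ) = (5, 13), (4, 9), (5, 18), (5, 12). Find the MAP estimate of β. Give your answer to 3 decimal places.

log p(β | y) = −Σ(yᵢ − βxᵢ)²/(2·2) − β²/(2·2) + const.
Setting the derivative to zero: Σxᵢ(yᵢ − βxᵢ)/2 − β/2 = 0, so β = Σxᵢyᵢ / (Σxᵢ² + σ²/τ²).
Σxᵢyᵢ = 5·13 + 4·9 + 5·18 + 5·12 = 251; Σxᵢ² = 91; σ²/τ² = 1.
β̂_MAP = 251 / (91 + 1) = 251/92 ≈ 2.728.

β̂_MAP = 2.728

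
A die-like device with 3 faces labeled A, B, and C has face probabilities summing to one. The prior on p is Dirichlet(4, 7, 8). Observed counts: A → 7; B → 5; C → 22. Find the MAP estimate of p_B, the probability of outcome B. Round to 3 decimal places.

The posterior is Dirichlet(αᵢ + nᵢ) = Dirichlet(11, 12, 30).
For a Dirichlet(a₁,…,a_K) with all aᵢ > 1, the mode has j-th component (aⱼ − 1)/(Σaᵢ − K).
Here Σaᵢ = 53 and K = 3, so p_B = (12 − 1)/(53 − 3) = 11/50 ≈ 0.220.

MAP estimate of p_B = 0.220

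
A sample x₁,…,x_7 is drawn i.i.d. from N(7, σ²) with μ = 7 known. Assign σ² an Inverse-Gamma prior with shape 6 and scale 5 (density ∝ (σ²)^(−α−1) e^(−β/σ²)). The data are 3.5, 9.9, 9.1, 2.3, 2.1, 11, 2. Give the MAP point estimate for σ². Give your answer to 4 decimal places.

Sum of squared deviations about the known mean: SS = (3.5−7)² + (9.9−7)² + (9.1−7)² + (2.3−7)² + (2.1−7)² + (11−7)² + (2−7)² = 112.17.
The Normal likelihood contributes (σ²)^(−n/2) exp(−SS/(2σ²)), so the posterior is Inverse-Gamma(α + n/2, β + SS/2) = Inverse-Gamma(9.5, 61.085).
The mode of Inverse-Gamma(a, b) is b/(a+1) = 61.085/10.5 ≈ 5.8176.

σ̂²_MAP = 5.8176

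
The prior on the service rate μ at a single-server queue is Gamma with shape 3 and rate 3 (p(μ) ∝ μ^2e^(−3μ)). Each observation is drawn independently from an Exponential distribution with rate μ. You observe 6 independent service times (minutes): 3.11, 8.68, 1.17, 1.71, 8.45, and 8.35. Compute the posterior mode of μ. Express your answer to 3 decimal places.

The Exponential(rate=μ) likelihood is ∝ μ^n e^(−μΣtᵢ). Here n = 6 and Σtᵢ = 3.11 + 8.68 + 1.17 + 1.71 + 8.45 + 8.35 = 31.47.
Posterior ∝ μ^2e^(−3μ) · μ^6e^(−31.47μ) = μ^8e^(−34.47μ), i.e. Gamma(9, 34.47).
Mode = (a−1)/b = 8/34.47 ≈ 0.232.

μ̂_MAP = 0.232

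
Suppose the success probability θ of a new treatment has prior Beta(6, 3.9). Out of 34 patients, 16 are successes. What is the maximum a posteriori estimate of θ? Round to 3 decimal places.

θ̂_MAP = 0.501

Prior: Beta(6, 3.9).
Data: 16 successes in 34 trials. The binomial likelihood contributes θ^16(1−θ)^18, so the posterior is Beta(6+16, 3.9+18) = Beta(22, 21.9).
For Beta(a, b) with a, b > 1 the mode is (a−1)/(a+b−2) = 21/41.9 ≈ 0.501.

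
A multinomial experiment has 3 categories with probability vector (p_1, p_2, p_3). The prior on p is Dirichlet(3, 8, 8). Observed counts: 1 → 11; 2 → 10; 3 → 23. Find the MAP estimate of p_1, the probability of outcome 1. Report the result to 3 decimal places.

MAP estimate: 0.217

The posterior is Dirichlet(αᵢ + nᵢ) = Dirichlet(14, 18, 31).
For a Dirichlet(a₁,…,a_K) with all aᵢ > 1, the mode has j-th component (aⱼ − 1)/(Σaᵢ − K).
Here Σaᵢ = 63 and K = 3, so p_1 = (14 − 1)/(63 − 3) = 13/60 ≈ 0.217.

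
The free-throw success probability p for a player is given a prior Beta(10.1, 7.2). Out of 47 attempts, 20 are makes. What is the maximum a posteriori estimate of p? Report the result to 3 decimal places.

Prior: Beta(10.1, 7.2).
Data: 20 successes in 47 trials. The binomial likelihood contributes p^20(1−p)^27, so the posterior is Beta(10.1+20, 7.2+27) = Beta(30.1, 34.2).
For Beta(a, b) with a, b > 1 the mode is (a−1)/(a+b−2) = 29.1/62.3 ≈ 0.467.

p̂_MAP = 0.467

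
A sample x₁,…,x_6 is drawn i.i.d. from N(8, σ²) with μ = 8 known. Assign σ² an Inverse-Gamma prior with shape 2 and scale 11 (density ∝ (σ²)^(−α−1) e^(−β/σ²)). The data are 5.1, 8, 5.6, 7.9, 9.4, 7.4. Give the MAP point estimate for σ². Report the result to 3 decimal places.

σ̂²_MAP = 3.208

Sum of squared deviations about the known mean: SS = (5.1−8)² + (8−8)² + (5.6−8)² + (7.9−8)² + (9.4−8)² + (7.4−8)² = 16.5.
The Normal likelihood contributes (σ²)^(−n/2) exp(−SS/(2σ²)), so the posterior is Inverse-Gamma(α + n/2, β + SS/2) = Inverse-Gamma(5, 19.25).
The mode of Inverse-Gamma(a, b) is b/(a+1) = 19.25/6 ≈ 3.208.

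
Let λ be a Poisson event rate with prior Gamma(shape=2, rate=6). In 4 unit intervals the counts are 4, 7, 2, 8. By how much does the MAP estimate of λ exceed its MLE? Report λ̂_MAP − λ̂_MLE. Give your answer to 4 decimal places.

Σxᵢ = 21. Posterior is Gamma(23, 10); MAP = (23−1)/10 = 22/10 ≈ 2.20000.
MLE = x̄ = 21/4 ≈ 5.25000.
Difference = 22/10 − 21/4 = -61/20 ≈ -3.0500.

MAP − MLE = -3.0500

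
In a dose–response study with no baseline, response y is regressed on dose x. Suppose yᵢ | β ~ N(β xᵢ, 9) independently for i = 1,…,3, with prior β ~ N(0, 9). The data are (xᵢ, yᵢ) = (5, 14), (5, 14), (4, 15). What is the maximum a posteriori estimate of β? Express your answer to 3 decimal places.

β̂_MAP = 2.985

log p(β | y) = −Σ(yᵢ − βxᵢ)²/(2·9) − β²/(2·9) + const.
Setting the derivative to zero: Σxᵢ(yᵢ − βxᵢ)/9 − β/9 = 0, so β = Σxᵢyᵢ / (Σxᵢ² + σ²/τ²).
Σxᵢyᵢ = 5·14 + 5·14 + 4·15 = 200; Σxᵢ² = 66; σ²/τ² = 1.
β̂_MAP = 200 / (66 + 1) = 200/67 ≈ 2.985.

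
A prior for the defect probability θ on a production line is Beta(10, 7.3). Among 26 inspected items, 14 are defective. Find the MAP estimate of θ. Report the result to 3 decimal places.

θ̂_MAP = 0.557

Prior: Beta(10, 7.3).
Data: 14 successes in 26 trials. The binomial likelihood contributes θ^14(1−θ)^12, so the posterior is Beta(10+14, 7.3+12) = Beta(24, 19.3).
For Beta(a, b) with a, b > 1 the mode is (a−1)/(a+b−2) = 23/41.3 ≈ 0.557.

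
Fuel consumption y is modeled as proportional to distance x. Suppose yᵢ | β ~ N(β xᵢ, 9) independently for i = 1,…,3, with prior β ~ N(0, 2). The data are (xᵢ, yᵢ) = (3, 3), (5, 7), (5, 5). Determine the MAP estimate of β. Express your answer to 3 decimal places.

log p(β | y) = −Σ(yᵢ − βxᵢ)²/(2·9) − β²/(2·2) + const.
Setting the derivative to zero: Σxᵢ(yᵢ − βxᵢ)/9 − β/2 = 0, so β = Σxᵢyᵢ / (Σxᵢ² + σ²/τ²).
Σxᵢyᵢ = 3·3 + 5·7 + 5·5 = 69; Σxᵢ² = 59; σ²/τ² = 4.5.
β̂_MAP = 69 / (59 + 4.5) = 69/63.5 ≈ 1.087.

β̂_MAP = 1.087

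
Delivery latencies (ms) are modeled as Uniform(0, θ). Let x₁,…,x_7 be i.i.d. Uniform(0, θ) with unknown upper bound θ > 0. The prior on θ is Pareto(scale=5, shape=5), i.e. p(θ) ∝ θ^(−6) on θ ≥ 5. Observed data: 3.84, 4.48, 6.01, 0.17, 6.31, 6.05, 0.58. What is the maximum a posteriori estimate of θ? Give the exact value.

The Uniform(0, θ) likelihood is θ^(−n) for θ ≥ max(xᵢ), zero otherwise. Here max(xᵢ) = 6.31.
Posterior ∝ θ^(−6) · θ^(−7) = θ^(−13) on θ ≥ max(5, 6.31) = 6.31.
This density is strictly decreasing in θ, so the posterior mode lies at the lower boundary of the support.

θ̂_MAP = 6.31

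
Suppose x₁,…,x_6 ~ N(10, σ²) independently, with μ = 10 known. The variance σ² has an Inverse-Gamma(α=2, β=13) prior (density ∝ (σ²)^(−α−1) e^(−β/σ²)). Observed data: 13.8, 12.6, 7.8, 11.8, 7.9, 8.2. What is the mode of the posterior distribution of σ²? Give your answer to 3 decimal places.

σ̂²_MAP = 5.244

Sum of squared deviations about the known mean: SS = (13.8−10)² + (12.6−10)² + (7.8−10)² + (11.8−10)² + (7.9−10)² + (8.2−10)² = 36.93.
The Normal likelihood contributes (σ²)^(−n/2) exp(−SS/(2σ²)), so the posterior is Inverse-Gamma(α + n/2, β + SS/2) = Inverse-Gamma(5, 31.465).
The mode of Inverse-Gamma(a, b) is b/(a+1) = 31.465/6 ≈ 5.244.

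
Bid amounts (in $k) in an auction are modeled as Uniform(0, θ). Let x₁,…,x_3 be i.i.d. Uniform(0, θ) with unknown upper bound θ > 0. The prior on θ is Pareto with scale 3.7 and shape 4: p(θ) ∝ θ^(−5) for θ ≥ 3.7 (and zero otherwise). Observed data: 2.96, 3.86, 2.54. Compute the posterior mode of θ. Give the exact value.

θ̂_MAP = 3.86

The Uniform(0, θ) likelihood is θ^(−n) for θ ≥ max(xᵢ), zero otherwise. Here max(xᵢ) = 3.86.
Posterior ∝ θ^(−5) · θ^(−3) = θ^(−8) on θ ≥ max(3.7, 3.86) = 3.86.
This density is strictly decreasing in θ, so the posterior mode lies at the lower boundary of the support.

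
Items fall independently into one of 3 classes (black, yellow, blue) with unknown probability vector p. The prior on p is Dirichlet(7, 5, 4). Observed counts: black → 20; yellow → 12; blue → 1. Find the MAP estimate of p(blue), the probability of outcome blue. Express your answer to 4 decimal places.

The posterior is Dirichlet(αᵢ + nᵢ) = Dirichlet(27, 17, 5).
For a Dirichlet(a₁,…,a_K) with all aᵢ > 1, the mode has j-th component (aⱼ − 1)/(Σaᵢ − K).
Here Σaᵢ = 49 and K = 3, so p(blue) = (5 − 1)/(49 − 3) = 4/46 ≈ 0.0870.

MAP estimate of p(blue) = 0.0870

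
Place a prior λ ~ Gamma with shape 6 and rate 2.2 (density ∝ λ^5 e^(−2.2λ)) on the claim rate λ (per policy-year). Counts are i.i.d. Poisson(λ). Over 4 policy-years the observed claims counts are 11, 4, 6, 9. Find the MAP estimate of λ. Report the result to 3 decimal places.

λ̂_MAP = 5.645

Σxᵢ = 11+4+6+9 = 30, with n = 4.
Posterior ∝ λ^5e^(−2.2λ) · λ^30e^(−4λ) = λ^35e^(−6.2λ), i.e. Gamma(shape=36, rate=6.2).
The mode of a Gamma(a, b) with a ≥ 1 (shape–rate) is (a−1)/b = 35/6.2 ≈ 5.645.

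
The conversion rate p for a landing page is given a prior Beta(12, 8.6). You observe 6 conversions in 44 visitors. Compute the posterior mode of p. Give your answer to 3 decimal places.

Prior: Beta(12, 8.6).
Data: 6 successes in 44 trials. The binomial likelihood contributes p^6(1−p)^38, so the posterior is Beta(12+6, 8.6+38) = Beta(18, 46.6).
For Beta(a, b) with a, b > 1 the mode is (a−1)/(a+b−2) = 17/62.6 ≈ 0.272.

p̂_MAP = 0.272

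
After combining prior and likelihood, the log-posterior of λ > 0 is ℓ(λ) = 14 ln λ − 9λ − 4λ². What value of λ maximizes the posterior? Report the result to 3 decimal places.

λ̂_MAP = 0.875

ℓ'(λ) = 14/λ − 9 − 8λ. Setting this to zero and multiplying by λ: 8λ² + 9λ − 14 = 0.
λ = (−9 + √(9² + 4·8·14)) / (2·8) = (−9 + √529) / 16 = (−9 + 23)/16 = 7/8.
ℓ''(λ) = −14/λ² − 8 < 0, confirming a maximum.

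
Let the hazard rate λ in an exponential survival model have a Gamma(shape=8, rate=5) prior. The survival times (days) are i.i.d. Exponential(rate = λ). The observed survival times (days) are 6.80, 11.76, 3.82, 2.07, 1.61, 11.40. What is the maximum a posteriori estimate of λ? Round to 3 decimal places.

The Exponential(rate=λ) likelihood is ∝ λ^n e^(−λΣtᵢ). Here n = 6 and Σtᵢ = 6.80 + 11.76 + 3.82 + 2.07 + 1.61 + 11.40 = 37.46.
Posterior ∝ λ^7e^(−5λ) · λ^6e^(−37.46λ) = λ^13e^(−42.46λ), i.e. Gamma(14, 42.46).
Mode = (a−1)/b = 13/42.46 ≈ 0.306.

λ̂_MAP = 0.306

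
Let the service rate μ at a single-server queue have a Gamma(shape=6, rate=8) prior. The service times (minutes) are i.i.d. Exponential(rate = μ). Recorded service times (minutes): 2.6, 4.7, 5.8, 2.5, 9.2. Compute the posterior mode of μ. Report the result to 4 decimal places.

The Exponential(rate=μ) likelihood is ∝ μ^n e^(−μΣtᵢ). Here n = 5 and Σtᵢ = 2.6 + 4.7 + 5.8 + 2.5 + 9.2 = 24.8.
Posterior ∝ μ^5e^(−8μ) · μ^5e^(−24.8μ) = μ^10e^(−32.8μ), i.e. Gamma(11, 32.8).
Mode = (a−1)/b = 10/32.8 ≈ 0.3049.

μ̂_MAP = 0.3049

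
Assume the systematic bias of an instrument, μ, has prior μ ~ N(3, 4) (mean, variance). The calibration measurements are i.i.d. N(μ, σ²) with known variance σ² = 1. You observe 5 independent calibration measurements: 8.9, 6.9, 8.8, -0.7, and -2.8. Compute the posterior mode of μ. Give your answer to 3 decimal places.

n = 5; x̄ = (8.9 + 6.9 + 8.8 + (-0.7) + (-2.8))/5 = 21.1/5 = 4.22.
For a Normal prior and Normal likelihood with known variance, the posterior is Normal; its mode equals its mean, the precision-weighted average.
Prior precision 1/σ₀² = 1/4 = 0.25; data precision n/σ² = 5/1 = 5.
μ̂ = (0.25·3 + 5·4.22) / (0.25 + 5) = 21.85/5.25 = 437/105 ≈ 4.162.

μ̂_MAP = 4.162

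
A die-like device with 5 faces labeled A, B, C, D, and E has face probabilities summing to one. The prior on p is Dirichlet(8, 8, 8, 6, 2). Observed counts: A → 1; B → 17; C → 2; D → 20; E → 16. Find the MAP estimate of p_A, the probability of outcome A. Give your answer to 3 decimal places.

The posterior is Dirichlet(αᵢ + nᵢ) = Dirichlet(9, 25, 10, 26, 18).
For a Dirichlet(a₁,…,a_K) with all aᵢ > 1, the mode has j-th component (aⱼ − 1)/(Σaᵢ − K).
Here Σaᵢ = 88 and K = 5, so p_A = (9 − 1)/(88 − 5) = 8/83 ≈ 0.096.

MAP estimate of p_A = 0.096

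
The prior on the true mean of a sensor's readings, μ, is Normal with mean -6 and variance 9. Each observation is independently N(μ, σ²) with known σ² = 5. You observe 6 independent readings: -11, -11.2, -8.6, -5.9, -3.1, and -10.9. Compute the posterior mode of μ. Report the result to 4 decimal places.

n = 6; x̄ = ((-11) + (-11.2) + (-8.6) + (-5.9) + (-3.1) + (-10.9))/6 = -50.7/6 = -8.45.
For a Normal prior and Normal likelihood with known variance, the posterior is Normal; its mode equals its mean, the precision-weighted average.
Prior precision 1/σ₀² = 1/9; data precision n/σ² = 6/5 = 1.2.
μ̂ = ((1/9)·(-6) + 1.2·(-8.45)) / (1/9 + 1.2) = (-1621/150)/(59/45) = -4863/590 ≈ -8.2424.

μ̂_MAP = -8.2424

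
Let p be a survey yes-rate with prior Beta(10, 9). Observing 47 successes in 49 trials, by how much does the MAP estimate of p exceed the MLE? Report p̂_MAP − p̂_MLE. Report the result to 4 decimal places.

Posterior is Beta(57, 11); MAP = (57−1)/(68−2) = 56/66 ≈ 0.84848.
MLE ignores the prior: p̂_MLE = k/n = 47/49 ≈ 0.95918.
Difference = 56/66 − 47/49 = -179/1617 ≈ -0.1107.

MAP − MLE = -0.1107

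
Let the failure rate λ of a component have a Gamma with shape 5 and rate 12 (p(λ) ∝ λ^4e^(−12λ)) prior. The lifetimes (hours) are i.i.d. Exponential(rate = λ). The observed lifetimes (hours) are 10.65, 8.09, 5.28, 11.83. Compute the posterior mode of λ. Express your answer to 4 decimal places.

The Exponential(rate=λ) likelihood is ∝ λ^n e^(−λΣtᵢ). Here n = 4 and Σtᵢ = 10.65 + 8.09 + 5.28 + 11.83 = 35.85.
Posterior ∝ λ^4e^(−12λ) · λ^4e^(−35.85λ) = λ^8e^(−47.85λ), i.e. Gamma(9, 47.85).
Mode = (a−1)/b = 8/47.85 ≈ 0.1672.

λ̂_MAP = 0.1672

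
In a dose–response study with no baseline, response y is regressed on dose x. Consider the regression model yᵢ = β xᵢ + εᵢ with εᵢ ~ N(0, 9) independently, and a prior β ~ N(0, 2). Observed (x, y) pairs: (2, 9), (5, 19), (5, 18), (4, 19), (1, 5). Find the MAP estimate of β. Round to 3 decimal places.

log p(β | y) = −Σ(yᵢ − βxᵢ)²/(2·9) − β²/(2·2) + const.
Setting the derivative to zero: Σxᵢ(yᵢ − βxᵢ)/9 − β/2 = 0, so β = Σxᵢyᵢ / (Σxᵢ² + σ²/τ²).
Σxᵢyᵢ = 2·9 + 5·19 + 5·18 + 4·19 + 1·5 = 284; Σxᵢ² = 71; σ²/τ² = 4.5.
β̂_MAP = 284 / (71 + 4.5) = 284/75.5 ≈ 3.762.

β̂_MAP = 3.762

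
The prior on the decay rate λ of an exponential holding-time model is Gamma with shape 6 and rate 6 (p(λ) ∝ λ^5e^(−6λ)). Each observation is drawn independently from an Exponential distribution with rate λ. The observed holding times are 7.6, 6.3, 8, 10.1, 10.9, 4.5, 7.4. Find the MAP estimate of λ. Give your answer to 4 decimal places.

λ̂_MAP = 0.1974

The Exponential(rate=λ) likelihood is ∝ λ^n e^(−λΣtᵢ). Here n = 7 and Σtᵢ = 7.6 + 6.3 + 8 + 10.1 + 10.9 + 4.5 + 7.4 = 54.8.
Posterior ∝ λ^5e^(−6λ) · λ^7e^(−54.8λ) = λ^12e^(−60.8λ), i.e. Gamma(13, 60.8).
Mode = (a−1)/b = 12/60.8 ≈ 0.1974.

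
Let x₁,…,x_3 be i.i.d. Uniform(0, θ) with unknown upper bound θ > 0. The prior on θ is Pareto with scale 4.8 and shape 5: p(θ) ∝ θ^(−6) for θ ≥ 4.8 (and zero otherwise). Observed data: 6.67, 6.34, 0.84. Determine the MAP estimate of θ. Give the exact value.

θ̂_MAP = 6.67

The Uniform(0, θ) likelihood is θ^(−n) for θ ≥ max(xᵢ), zero otherwise. Here max(xᵢ) = 6.67.
Posterior ∝ θ^(−6) · θ^(−3) = θ^(−9) on θ ≥ max(4.8, 6.67) = 6.67.
This density is strictly decreasing in θ, so the posterior mode lies at the lower boundary of the support.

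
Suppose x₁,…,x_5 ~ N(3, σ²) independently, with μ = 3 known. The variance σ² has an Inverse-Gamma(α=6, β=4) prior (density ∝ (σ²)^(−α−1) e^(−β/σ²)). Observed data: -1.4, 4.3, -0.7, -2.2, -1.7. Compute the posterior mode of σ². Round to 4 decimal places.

Sum of squared deviations about the known mean: SS = (-1.4−3)² + (4.3−3)² + (-0.7−3)² + (-2.2−3)² + (-1.7−3)² = 83.87.
The Normal likelihood contributes (σ²)^(−n/2) exp(−SS/(2σ²)), so the posterior is Inverse-Gamma(α + n/2, β + SS/2) = Inverse-Gamma(8.5, 45.935).
The mode of Inverse-Gamma(a, b) is b/(a+1) = 45.935/9.5 ≈ 4.8353.

σ̂²_MAP = 4.8353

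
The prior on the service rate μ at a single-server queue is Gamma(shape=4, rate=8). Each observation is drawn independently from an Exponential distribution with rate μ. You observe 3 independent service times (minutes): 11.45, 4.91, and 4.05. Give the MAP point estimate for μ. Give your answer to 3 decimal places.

The Exponential(rate=μ) likelihood is ∝ μ^n e^(−μΣtᵢ). Here n = 3 and Σtᵢ = 11.45 + 4.91 + 4.05 = 20.41.
Posterior ∝ μ^3e^(−8μ) · μ^3e^(−20.41μ) = μ^6e^(−28.41μ), i.e. Gamma(7, 28.41).
Mode = (a−1)/b = 6/28.41 ≈ 0.211.

μ̂_MAP = 0.211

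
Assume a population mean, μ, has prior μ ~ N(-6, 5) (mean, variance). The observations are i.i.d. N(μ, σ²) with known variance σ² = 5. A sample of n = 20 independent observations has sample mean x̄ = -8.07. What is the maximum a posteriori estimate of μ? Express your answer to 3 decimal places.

μ̂_MAP = -7.971

n = 20, x̄ = -8.07.
For a Normal prior and Normal likelihood with known variance, the posterior is Normal; its mode equals its mean, the precision-weighted average.
Prior precision 1/σ₀² = 1/5 = 0.2; data precision n/σ² = 20/5 = 4.
μ̂ = (0.2·(-6) + 4·(-8.07)) / (0.2 + 4) = (-33.48)/4.2 = -279/35 ≈ -7.971.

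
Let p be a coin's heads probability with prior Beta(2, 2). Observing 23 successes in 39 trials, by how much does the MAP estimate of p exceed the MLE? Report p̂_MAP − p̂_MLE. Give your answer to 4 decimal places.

Posterior is Beta(25, 18); MAP = (25−1)/(43−2) = 24/41 ≈ 0.58537.
MLE ignores the prior: p̂_MLE = k/n = 23/39 ≈ 0.58974.
Difference = 24/41 − 23/39 = -7/1599 ≈ -0.0044.

MAP − MLE = -0.0044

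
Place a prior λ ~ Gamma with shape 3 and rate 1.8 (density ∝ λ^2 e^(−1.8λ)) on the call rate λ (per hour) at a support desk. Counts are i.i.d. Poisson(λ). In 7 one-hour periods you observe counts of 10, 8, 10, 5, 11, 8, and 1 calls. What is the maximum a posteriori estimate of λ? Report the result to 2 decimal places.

Σxᵢ = 10+8+10+5+11+8+1 = 53, with n = 7.
Posterior ∝ λ^2e^(−1.8λ) · λ^53e^(−7λ) = λ^55e^(−8.8λ), i.e. Gamma(shape=56, rate=8.8).
The mode of a Gamma(a, b) with a ≥ 1 (shape–rate) is (a−1)/b = 55/8.8 ≈ 6.25.

λ̂_MAP = 6.25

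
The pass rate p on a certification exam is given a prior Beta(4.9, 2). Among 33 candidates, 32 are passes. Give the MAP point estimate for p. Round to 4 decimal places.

p̂_MAP = 0.9472

Prior: Beta(4.9, 2).
Data: 32 successes in 33 trials. The binomial likelihood contributes p^32(1−p)^1, so the posterior is Beta(4.9+32, 2+1) = Beta(36.9, 3).
For Beta(a, b) with a, b > 1 the mode is (a−1)/(a+b−2) = 35.9/37.9 ≈ 0.9472.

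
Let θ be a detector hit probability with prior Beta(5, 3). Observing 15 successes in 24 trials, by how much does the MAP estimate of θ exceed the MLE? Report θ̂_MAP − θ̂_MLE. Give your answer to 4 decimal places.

Posterior is Beta(20, 12); MAP = (20−1)/(32−2) = 19/30 ≈ 0.63333.
MLE ignores the prior: θ̂_MLE = k/n = 15/24 ≈ 0.62500.
Difference = 19/30 − 15/24 = 1/120 ≈ 0.0083.

MAP − MLE = 0.0083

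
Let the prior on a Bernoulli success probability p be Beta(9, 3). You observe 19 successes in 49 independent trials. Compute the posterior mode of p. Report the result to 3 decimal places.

Prior: Beta(9, 3).
Data: 19 successes in 49 trials. The binomial likelihood contributes p^19(1−p)^30, so the posterior is Beta(9+19, 3+30) = Beta(28, 33).
For Beta(a, b) with a, b > 1 the mode is (a−1)/(a+b−2) = 27/59 ≈ 0.458.

p̂_MAP = 0.458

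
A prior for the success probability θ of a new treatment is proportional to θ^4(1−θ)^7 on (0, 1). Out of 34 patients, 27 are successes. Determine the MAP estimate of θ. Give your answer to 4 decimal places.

θ̂_MAP = 0.6889

The prior density ∝ θ^4(1−θ)^7 is the kernel of Beta(5, 8).
Data: 27 successes in 34 trials. The binomial likelihood contributes θ^27(1−θ)^7, so the posterior is Beta(5+27, 8+7) = Beta(32, 15).
For Beta(a, b) with a, b > 1 the mode is (a−1)/(a+b−2) = 31/45 ≈ 0.6889.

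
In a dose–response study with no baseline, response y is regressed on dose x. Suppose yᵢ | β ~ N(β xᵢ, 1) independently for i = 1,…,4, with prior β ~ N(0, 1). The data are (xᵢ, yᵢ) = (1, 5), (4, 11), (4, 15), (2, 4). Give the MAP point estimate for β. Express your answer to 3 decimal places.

log p(β | y) = −Σ(yᵢ − βxᵢ)²/(2·1) − β²/(2·1) + const.
Setting the derivative to zero: Σxᵢ(yᵢ − βxᵢ)/1 − β/1 = 0, so β = Σxᵢyᵢ / (Σxᵢ² + σ²/τ²).
Σxᵢyᵢ = 1·5 + 4·11 + 4·15 + 2·4 = 117; Σxᵢ² = 37; σ²/τ² = 1.
β̂_MAP = 117 / (37 + 1) = 117/38 ≈ 3.079.

β̂_MAP = 3.079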